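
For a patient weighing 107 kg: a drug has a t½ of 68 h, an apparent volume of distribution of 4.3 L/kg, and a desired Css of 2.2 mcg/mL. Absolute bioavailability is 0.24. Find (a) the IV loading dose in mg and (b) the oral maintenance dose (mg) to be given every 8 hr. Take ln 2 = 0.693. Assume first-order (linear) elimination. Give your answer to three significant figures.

(a) 1010 mg; (b) 344 mg

Vd = 4.3 L/kg × 107 kg = 460.1 L
LD = Vd × C = 460.1 × 2.2 = 1012 mg
CL = 0.693 × Vd / t½ = 0.693 × 460.1 / 68 = 4.689 L/h
D = CL × Css × τ / F = 4.689 × 2.2 × 8 / 0.24 = 343.9 mg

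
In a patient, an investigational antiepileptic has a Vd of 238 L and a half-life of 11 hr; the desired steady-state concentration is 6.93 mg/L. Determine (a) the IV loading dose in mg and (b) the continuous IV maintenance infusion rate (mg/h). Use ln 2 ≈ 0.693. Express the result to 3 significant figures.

LD = Vd × C = 238.0 × 6.93 = 1649 mg
CL = 0.693 × Vd / t½ = 0.693 × 238.0 / 11 = 14.99 L/h
Infusion rate = CL × Css = 14.99 × 6.93 = 103.9 mg/h

(a) 1650 mg; (b) 104 mg/h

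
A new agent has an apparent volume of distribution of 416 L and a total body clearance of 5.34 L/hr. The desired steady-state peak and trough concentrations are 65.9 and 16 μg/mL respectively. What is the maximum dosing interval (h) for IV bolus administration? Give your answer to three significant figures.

k = CL / Vd = 5.340 / 416.0 = 0.01284 h⁻¹
Between IV bolus doses, concentration decays as C = C₀·e^(−kτ), so C_peak/C_trough = e^(kτ).
τ_max = ln(C_peak/C_trough) / k = ln(65.9/16) / 0.01284 = 1.416 / 0.01284 = 110.3 h

110 h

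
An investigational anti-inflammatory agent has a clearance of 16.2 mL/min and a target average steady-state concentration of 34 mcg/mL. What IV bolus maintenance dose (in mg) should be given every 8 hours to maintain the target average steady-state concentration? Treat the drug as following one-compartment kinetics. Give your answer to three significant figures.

Convert clearance: 16.2 mL/min × 60 min/h ÷ 1000 mL/L = 0.9720 L/h
D = CL × Css × τ = 0.9720 × 34 × 8 = 264.4 mg

264 mg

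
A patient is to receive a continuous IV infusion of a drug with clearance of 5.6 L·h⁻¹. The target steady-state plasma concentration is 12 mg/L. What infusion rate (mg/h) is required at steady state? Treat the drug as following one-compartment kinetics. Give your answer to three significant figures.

At steady state, infusion rate equals elimination rate: rate in = CL × Css.
Infusion rate = CL · Css = 5.600 L/h × 12 mg/L = 67.20 mg/h

67.2 mg/h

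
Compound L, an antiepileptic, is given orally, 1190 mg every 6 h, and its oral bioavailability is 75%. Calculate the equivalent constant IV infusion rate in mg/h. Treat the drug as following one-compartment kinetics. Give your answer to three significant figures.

Equivalent systemic input: infusion rate = F·D/τ.
Rate = 0.75 × 1190 / 6 = 148.8 mg/h

149 mg/h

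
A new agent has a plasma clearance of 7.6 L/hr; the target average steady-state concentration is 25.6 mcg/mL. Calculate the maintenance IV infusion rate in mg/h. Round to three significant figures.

Rate = CL × Css = 7.600 × 25.6 = 194.6 mg/h

195 mg/h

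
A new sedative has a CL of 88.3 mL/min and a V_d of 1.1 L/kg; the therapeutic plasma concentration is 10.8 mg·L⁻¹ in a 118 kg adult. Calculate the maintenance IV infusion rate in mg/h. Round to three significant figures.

Convert clearance: 88.3 mL/min × 60 min/h ÷ 1000 mL/L = 5.298 L/h
R₀ = 5.298 × 10.8 = 57.22 mg/h

57.2 mg/h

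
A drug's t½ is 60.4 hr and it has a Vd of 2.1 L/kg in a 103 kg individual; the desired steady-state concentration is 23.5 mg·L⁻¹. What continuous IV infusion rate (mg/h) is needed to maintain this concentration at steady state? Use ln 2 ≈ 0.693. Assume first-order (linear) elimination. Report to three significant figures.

58.3 mg/h

Vd = 2.1 L/kg × 103 kg = 216.3 L
k = 0.693/60.4 = 0.01147 h⁻¹, so CL = k·Vd = 0.01147 × 216.3 = 2.481 L/h
Infusion rate = CL × Css = 2.481 × 23.5 = 58.30 mg/h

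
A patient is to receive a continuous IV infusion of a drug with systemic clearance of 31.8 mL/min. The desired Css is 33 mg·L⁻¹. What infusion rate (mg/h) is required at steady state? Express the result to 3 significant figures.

63.0 mg/h

Convert clearance: 31.8 mL/min × 60 min/h ÷ 1000 mL/L = 1.908 L/h
R₀ = 1.908 × 33 = 62.96 mg/h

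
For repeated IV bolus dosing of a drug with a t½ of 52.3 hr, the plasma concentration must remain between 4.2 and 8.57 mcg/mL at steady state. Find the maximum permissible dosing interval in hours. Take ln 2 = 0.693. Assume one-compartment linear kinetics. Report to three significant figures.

k = 0.693 / t½ = 0.693 / 52.3 = 0.01325 h⁻¹
Between IV bolus doses, concentration decays as C = C₀·e^(−kτ), so C_peak/C_trough = e^(kτ).
τ_max = ln(C_peak/C_trough) / k = ln(8.57/4.2) / 0.01325 = 0.7132 / 0.01325 = 53.83 h

53.8 h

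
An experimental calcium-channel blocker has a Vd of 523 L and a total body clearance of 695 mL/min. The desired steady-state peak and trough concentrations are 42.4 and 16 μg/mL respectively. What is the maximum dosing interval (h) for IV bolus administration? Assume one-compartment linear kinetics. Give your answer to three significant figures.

CL = 695 mL/min × 60/1000 = 41.70 L/h
k = CL / Vd = 41.70 / 523.0 = 0.07973 h⁻¹
Between IV bolus doses, concentration decays as C = C₀·e^(−kτ), so C_peak/C_trough = e^(kτ).
τ_max = ln(C_peak/C_trough) / k = ln(42.4/16) / 0.07973 = 0.9746 / 0.07973 = 12.22 h

12.2 h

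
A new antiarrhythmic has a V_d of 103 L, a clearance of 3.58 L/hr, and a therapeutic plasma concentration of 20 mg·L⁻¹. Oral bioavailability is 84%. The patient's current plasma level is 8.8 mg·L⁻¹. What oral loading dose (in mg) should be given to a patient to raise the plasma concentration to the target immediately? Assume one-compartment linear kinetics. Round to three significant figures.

The loading dose fills Vd to the target concentration; clearance is irrelevant here.
Concentration deficit ΔC = 20 − 8.8 = 11.20 mg/L
LD = Vd × ΔC / F = 103.0 × 11.20 / 0.84 = 1373 mg

1370 mg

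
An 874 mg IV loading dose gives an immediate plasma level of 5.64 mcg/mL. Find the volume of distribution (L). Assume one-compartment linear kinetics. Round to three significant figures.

155 L

Immediately after an IV bolus, C₀ = Dose / Vd, so Vd = Dose / C₀.
Vd = 874 / 5.64 = 155.0 L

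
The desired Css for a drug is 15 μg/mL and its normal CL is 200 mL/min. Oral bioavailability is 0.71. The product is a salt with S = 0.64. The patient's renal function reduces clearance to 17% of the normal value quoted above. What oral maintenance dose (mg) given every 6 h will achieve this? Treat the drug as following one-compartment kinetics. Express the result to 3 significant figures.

404 mg

Convert clearance: 200 mL/min × 60 min/h ÷ 1000 mL/L = 12.00 L/h
Patient clearance = 0.17 × 12.00 = 2.040 L/h
D = CL × Css × τ / F / S = 2.040 × 15 × 6 / 0.71 / 0.64 = 404.0 mg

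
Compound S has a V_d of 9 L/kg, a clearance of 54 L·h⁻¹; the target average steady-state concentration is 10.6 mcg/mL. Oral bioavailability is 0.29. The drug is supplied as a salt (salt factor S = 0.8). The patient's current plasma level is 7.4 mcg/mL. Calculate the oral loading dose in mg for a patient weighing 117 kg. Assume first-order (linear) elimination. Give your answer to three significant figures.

14500 mg

Vd(total) = 117 kg × 9 L/kg = 1053 L
Concentration deficit ΔC = 10.6 − 7.4 = 3.200 mg/L
LD = Vd × ΔC / F / S = 1053 × 3.200 / 0.29 / 0.8 = 14520 mg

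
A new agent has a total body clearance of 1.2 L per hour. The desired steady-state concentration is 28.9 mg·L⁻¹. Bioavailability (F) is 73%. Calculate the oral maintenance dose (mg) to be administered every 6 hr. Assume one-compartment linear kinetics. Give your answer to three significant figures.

D = CL × Css × τ / F = 1.200 × 28.9 × 6 / 0.73 = 285.0 mg

285 mg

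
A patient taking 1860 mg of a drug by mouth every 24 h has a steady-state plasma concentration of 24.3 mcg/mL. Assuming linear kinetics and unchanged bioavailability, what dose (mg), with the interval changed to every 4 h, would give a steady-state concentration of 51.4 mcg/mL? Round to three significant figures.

With linear kinetics, Css is proportional to dose rate (D/τ) at fixed clearance.
D₂ = D₁ × (Css,target / Css,current) × (τ₂/τ₁) = 1860 × (51.4/24.3) × (4/24) = 655.7 mg

656 mg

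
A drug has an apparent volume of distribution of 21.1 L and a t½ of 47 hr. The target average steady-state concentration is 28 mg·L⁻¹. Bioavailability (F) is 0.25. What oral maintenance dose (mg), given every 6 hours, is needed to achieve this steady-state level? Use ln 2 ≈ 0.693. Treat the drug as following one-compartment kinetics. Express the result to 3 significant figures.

209 mg

CL = ln 2 · Vd / t½ = 0.693 × 21.10 / 47 = 0.3111 L/h
D = CL × Css × τ / F = 0.3111 × 28 × 6 / 0.25 = 209.1 mg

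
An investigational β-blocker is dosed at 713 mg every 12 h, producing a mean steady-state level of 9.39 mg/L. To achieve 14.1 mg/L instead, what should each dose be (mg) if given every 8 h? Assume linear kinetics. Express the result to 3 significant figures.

With linear kinetics, Css is proportional to dose rate (D/τ) at fixed clearance.
D₂ = D₁ × (Css,target / Css,current) × (τ₂/τ₁) = 713 × (14.1/9.39) × (8/12) = 713.8 mg

714 mg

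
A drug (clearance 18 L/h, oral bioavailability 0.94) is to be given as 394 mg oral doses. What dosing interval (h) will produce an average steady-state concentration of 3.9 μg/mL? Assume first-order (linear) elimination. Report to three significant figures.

F·D/τ = CL·Css → τ = F·D / (CL·Css).
τ = 0.94 × 394 / (18 × 3.9) = 5.276 h

5.28 h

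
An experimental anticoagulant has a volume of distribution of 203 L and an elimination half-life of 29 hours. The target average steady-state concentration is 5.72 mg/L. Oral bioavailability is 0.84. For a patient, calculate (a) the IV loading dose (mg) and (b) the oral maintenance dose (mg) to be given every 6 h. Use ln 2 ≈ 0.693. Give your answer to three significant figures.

LD = Vd × C = 203.0 × 5.72 = 1161 mg
CL = 0.693 × Vd / t½ = 0.693 × 203.0 / 29 = 4.851 L/h
D = CL × Css × τ / F = 4.851 × 5.72 × 6 / 0.84 = 198.2 mg

(a) 1160 mg; (b) 198 mg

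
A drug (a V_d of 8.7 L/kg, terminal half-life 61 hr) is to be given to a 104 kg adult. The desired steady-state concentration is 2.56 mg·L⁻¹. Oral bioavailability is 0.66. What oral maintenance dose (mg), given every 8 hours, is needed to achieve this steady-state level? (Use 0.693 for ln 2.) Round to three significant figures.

319 mg

Vd = 8.7 L/kg × 104 kg = 904.8 L
CL = 0.693 × Vd / t½ = 0.693 × 904.8 / 61 = 10.28 L/h
D = CL × Css × τ / F = 10.28 × 2.56 × 8 / 0.66 = 319.0 mg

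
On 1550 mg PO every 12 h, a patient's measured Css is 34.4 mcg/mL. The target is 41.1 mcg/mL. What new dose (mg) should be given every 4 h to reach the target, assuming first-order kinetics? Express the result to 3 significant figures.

With linear kinetics, Css is proportional to dose rate (D/τ) at fixed clearance.
D₂ = D₁ × (Css,target / Css,current) × (τ₂/τ₁) = 1550 × (41.1/34.4) × (4/12) = 617.3 mg

617 mg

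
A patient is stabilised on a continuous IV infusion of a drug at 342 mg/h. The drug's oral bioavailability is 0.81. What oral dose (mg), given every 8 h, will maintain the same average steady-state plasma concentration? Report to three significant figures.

3380 mg

To maintain the same Css, the systemic dosing rate must be unchanged: F·D/τ = infusion rate.
D = rate × τ / F = 342 × 8 / 0.81 = 3378 mg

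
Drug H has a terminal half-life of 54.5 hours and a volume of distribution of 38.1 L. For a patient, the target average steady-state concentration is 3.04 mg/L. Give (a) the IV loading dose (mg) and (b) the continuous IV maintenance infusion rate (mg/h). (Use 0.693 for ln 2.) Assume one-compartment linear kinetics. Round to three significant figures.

LD = Vd × C = 38.10 × 3.04 = 115.8 mg
CL = 0.693 × Vd / t½ = 0.693 × 38.10 / 54.5 = 0.4845 L/h
Infusion rate = CL × Css = 0.4845 × 3.04 = 1.473 mg/h

(a) 116 mg; (b) 1.47 mg/h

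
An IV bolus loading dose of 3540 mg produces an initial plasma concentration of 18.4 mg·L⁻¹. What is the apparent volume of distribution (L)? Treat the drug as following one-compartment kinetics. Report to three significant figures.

Immediately after an IV bolus, C₀ = Dose / Vd, so Vd = Dose / C₀.
Vd = 3540 / 18.4 = 192.4 L

192 L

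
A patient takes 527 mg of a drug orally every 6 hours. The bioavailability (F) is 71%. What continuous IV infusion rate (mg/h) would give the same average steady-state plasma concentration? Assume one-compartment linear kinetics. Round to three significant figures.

62.4 mg/h

Equivalent systemic input: infusion rate = F·D/τ.
Rate = 0.71 × 527 / 6 = 62.36 mg/h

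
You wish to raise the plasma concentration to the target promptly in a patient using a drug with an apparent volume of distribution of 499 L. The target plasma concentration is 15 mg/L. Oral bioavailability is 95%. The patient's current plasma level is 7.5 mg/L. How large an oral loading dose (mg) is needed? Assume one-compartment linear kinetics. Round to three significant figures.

The loading dose fills Vd to the target concentration.
Concentration deficit ΔC = 15 − 7.5 = 7.500 mg/L
LD = Vd × ΔC / F = 499.0 × 7.500 / 0.95 = 3939 mg

3940 mg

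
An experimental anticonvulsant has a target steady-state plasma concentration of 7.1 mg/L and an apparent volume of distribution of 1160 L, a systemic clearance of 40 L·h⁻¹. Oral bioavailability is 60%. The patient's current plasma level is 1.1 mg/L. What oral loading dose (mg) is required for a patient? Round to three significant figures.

The loading dose fills Vd to the target concentration.
Concentration deficit ΔC = 7.1 − 1.1 = 6.000 mg/L
LD = Vd × ΔC / F = 1160 × 6.000 / 0.6 = 11600 mg

11600 mg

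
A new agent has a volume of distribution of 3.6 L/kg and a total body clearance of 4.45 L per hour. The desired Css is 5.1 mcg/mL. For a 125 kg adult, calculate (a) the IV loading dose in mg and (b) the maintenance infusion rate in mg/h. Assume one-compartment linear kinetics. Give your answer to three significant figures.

(a) 2300 mg; (b) 22.7 mg/h

Total Vd = 3.6 × 125 = 450.0 L
Loading: fill Vd to C_target → 450.0 L × 5.1 mg/L = 2295 mg
Maintenance infusion rate = CL × Css = 4.450 × 5.1 = 22.70 mg/h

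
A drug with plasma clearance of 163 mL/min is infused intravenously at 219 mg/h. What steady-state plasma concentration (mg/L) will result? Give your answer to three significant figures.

CL = 163 mL/min = 163 × 0.06 = 9.780 L/h
Css = rate / CL = 219 / 9.780 = 22.39 mg/L

22.4 mg/L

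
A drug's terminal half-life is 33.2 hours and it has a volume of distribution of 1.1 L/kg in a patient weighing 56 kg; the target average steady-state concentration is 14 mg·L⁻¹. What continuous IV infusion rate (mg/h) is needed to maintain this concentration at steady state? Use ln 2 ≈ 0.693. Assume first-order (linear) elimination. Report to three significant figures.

18.0 mg/h

Vd(total) = 56 kg × 1.1 L/kg = 61.60 L
k = 0.693/33.2 = 0.02087 h⁻¹, so CL = k·Vd = 0.02087 × 61.60 = 1.286 L/h
Infusion rate = CL × Css = 1.286 × 14 = 18.00 mg/h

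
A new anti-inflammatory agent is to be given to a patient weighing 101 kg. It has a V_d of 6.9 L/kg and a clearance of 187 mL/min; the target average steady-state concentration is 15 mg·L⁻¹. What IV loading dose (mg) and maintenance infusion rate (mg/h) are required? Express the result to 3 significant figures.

Total Vd = 6.9 × 101 = 696.9 L
LD = Vd · C_target = 696.9 × 15 = 10450 mg
CL = 187 mL/min × 60/1000 = 11.22 L/h
Maintenance: replace elimination → rate = CL × Css = 11.22 × 15 = 168.3 mg/h

(a) 10500 mg; (b) 168 mg/h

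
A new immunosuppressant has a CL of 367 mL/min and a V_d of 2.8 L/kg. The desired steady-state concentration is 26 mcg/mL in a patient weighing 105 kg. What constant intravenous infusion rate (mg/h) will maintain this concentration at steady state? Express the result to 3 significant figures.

573 mg/h

CL = 367 mL/min × 60/1000 = 22.02 L/h
Vd does not affect the maintenance rate; only clearance governs steady-state input.
R₀ = 22.02 × 26 = 572.5 mg/h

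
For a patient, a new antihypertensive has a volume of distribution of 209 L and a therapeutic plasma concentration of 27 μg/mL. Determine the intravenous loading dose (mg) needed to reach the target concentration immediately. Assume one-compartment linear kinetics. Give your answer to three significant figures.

The loading dose fills Vd to the target concentration.
LD = Vd × C = 209.0 × 27.00 = 5643 mg

5640 mg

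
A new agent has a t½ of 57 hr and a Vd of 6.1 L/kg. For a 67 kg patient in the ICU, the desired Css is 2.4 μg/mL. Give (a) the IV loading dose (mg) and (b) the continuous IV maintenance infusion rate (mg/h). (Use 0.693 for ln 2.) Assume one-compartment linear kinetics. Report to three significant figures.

Vd(total) = 67 kg × 6.1 L/kg = 408.7 L
LD = Vd × C = 408.7 × 2.4 = 980.9 mg
CL = 0.693 × Vd / t½ = 0.693 × 408.7 / 57 = 4.969 L/h
Infusion rate = CL × Css = 4.969 × 2.4 = 11.93 mg/h

(a) 981 mg; (b) 11.9 mg/h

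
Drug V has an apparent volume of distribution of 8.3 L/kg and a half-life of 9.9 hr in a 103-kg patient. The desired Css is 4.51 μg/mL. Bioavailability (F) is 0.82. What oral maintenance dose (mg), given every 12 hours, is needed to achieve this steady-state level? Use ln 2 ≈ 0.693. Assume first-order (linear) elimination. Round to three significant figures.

3950 mg

Vd = 8.3 L/kg × 103 kg = 854.9 L
CL = ln 2 · Vd / t½ = 0.693 × 854.9 / 9.9 = 59.84 L/h
D = CL × Css × τ / F = 59.84 × 4.51 × 12 / 0.82 = 3949 mg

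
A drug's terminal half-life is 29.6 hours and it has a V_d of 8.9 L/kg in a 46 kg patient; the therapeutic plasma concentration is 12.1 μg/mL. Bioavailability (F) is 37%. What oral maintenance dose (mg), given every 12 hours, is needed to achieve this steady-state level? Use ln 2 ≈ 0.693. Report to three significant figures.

3760 mg

Total Vd = 8.9 × 46 = 409.4 L
CL = 0.693 × Vd / t½ = 0.693 × 409.4 / 29.6 = 9.585 L/h
D = CL × Css × τ / F = 9.585 × 12.1 × 12 / 0.37 = 3761 mg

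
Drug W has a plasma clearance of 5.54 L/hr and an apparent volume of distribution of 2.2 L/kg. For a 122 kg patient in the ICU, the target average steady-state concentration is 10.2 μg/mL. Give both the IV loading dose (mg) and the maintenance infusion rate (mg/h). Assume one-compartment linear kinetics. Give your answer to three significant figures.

Total Vd = 2.2 × 122 = 268.4 L
Loading dose = Vd × C = 268.4 × 10.2 = 2738 mg
Maintenance infusion rate = CL × Css = 5.540 × 10.2 = 56.51 mg/h

(a) 2740 mg; (b) 56.5 mg/h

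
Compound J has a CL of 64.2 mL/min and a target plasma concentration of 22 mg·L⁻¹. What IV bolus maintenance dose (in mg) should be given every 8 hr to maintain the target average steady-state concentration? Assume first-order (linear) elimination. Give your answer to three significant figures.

CL = 64.2 mL/min = 64.2 × 0.06 = 3.852 L/h
At steady state, dose per interval replaces the amount cleared in that interval: D/τ = CL·Css.
D = CL × Css × τ = 3.852 × 22 × 8 = 678.0 mg

678 mg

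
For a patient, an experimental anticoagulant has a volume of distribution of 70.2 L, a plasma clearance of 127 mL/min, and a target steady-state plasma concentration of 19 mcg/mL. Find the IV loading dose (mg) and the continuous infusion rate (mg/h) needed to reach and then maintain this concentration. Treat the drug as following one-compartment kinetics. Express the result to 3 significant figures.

(a) 1330 mg; (b) 145 mg/h

LD = Vd · C_target = 70.20 × 19 = 1334 mg
CL = 127 mL/min × 60/1000 = 7.620 L/h
Maintenance: replace elimination → rate = CL × Css = 7.620 × 19 = 144.8 mg/h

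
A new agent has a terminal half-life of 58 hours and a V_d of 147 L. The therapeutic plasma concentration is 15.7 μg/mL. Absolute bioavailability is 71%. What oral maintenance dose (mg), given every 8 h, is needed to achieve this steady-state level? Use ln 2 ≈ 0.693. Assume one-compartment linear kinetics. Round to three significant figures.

311 mg

k = 0.693/58 = 0.01195 h⁻¹, so CL = k·Vd = 0.01195 × 147.0 = 1.757 L/h
D = CL × Css × τ / F = 1.757 × 15.7 × 8 / 0.71 = 310.8 mg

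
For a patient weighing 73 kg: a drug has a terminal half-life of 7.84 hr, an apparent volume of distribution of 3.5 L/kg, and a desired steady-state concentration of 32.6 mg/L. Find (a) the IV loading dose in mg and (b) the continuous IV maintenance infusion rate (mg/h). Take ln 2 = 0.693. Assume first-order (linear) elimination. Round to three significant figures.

Vd = 3.5 L/kg × 73 kg = 255.5 L
LD = Vd × C = 255.5 × 32.6 = 8329 mg
CL = 0.693 × Vd / t½ = 0.693 × 255.5 / 7.84 = 22.58 L/h
Infusion rate = CL × Css = 22.58 × 32.6 = 736.1 mg/h

(a) 8330 mg; (b) 736 mg/h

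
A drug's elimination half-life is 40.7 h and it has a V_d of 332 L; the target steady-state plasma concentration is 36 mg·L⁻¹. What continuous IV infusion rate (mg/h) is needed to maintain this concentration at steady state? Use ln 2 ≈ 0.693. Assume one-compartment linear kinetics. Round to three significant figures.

204 mg/h

CL = 0.693 × Vd / t½ = 0.693 × 332.0 / 40.7 = 5.653 L/h
Infusion rate = CL × Css = 5.653 × 36 = 203.5 mg/h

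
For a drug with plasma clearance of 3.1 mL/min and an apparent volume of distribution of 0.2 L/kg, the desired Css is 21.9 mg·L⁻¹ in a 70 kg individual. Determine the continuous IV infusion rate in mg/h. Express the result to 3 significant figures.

4.07 mg/h

Convert clearance: 3.1 mL/min × 60 min/h ÷ 1000 mL/L = 0.1860 L/h
Infusion rate = CL · Css = 0.1860 L/h × 21.9 mg/L = 4.073 mg/h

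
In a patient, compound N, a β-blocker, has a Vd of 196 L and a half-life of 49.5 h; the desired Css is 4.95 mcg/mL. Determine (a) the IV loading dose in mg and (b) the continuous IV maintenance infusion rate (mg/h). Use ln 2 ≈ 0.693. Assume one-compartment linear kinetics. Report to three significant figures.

(a) 970 mg; (b) 13.6 mg/h

LD = Vd × C = 196.0 × 4.95 = 970.2 mg
CL = 0.693 × Vd / t½ = 0.693 × 196.0 / 49.5 = 2.744 L/h
Infusion rate = CL × Css = 2.744 × 4.95 = 13.58 mg/h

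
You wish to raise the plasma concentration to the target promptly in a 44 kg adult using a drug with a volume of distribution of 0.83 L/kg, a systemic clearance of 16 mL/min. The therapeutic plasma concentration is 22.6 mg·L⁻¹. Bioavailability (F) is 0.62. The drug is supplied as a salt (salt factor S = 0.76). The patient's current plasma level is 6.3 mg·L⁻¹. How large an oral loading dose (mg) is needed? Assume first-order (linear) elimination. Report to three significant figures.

1260 mg

Vd = 0.83 L/kg × 44 kg = 36.52 L
Concentration deficit ΔC = 22.6 − 6.3 = 16.30 mg/L
LD = Vd × ΔC / F / S = 36.52 × 16.30 / 0.62 / 0.76 = 1263 mg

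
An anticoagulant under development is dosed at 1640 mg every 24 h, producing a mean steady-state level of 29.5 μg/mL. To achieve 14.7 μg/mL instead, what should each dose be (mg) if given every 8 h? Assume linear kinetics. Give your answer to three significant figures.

With linear kinetics, Css is proportional to dose rate (D/τ) at fixed clearance.
D₂ = D₁ × (Css,target / Css,current) × (τ₂/τ₁) = 1640 × (14.7/29.5) × (8/24) = 272.4 mg

272 mg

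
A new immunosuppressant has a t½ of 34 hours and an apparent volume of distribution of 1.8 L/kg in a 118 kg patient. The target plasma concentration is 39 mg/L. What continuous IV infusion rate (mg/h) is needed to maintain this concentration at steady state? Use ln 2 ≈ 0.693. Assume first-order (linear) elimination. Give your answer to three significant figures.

169 mg/h

Vd(total) = 118 kg × 1.8 L/kg = 212.4 L
CL = ln 2 · Vd / t½ = 0.693 × 212.4 / 34 = 4.329 L/h
Infusion rate = CL × Css = 4.329 × 39 = 168.8 mg/h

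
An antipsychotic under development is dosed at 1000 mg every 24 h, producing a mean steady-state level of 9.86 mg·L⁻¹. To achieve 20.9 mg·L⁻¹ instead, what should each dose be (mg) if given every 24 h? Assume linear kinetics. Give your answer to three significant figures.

With linear kinetics, Css is proportional to dose rate (D/τ) at fixed clearance.
D₂ = D₁ × (Css,target / Css,current) = 1000 × 20.9/9.86 = 2120 mg

2120 mg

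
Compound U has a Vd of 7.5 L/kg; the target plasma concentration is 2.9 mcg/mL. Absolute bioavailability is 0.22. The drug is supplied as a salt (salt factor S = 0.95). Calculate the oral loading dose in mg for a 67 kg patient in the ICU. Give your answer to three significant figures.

6970 mg

Vd = 7.5 L/kg × 67 kg = 502.5 L
LD = Vd × C / F / S = 502.5 × 2.900 / 0.22 / 0.95 = 6972 mg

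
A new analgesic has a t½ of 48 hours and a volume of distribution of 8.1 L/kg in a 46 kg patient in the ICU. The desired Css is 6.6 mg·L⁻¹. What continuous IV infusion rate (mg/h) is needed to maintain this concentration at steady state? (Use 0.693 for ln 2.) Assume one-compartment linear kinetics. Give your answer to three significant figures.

35.5 mg/h

Vd = 8.1 L/kg × 46 kg = 372.6 L
k = 0.693/48 = 0.01444 h⁻¹, so CL = k·Vd = 0.01444 × 372.6 = 5.380 L/h
Infusion rate = CL × Css = 5.380 × 6.6 = 35.51 mg/h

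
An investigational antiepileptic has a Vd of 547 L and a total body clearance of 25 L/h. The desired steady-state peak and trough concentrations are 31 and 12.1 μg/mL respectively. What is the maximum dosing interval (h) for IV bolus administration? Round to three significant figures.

20.6 h

k = CL / Vd = 25.00 / 547.0 = 0.04570 h⁻¹
Between IV bolus doses, concentration decays as C = C₀·e^(−kτ), so C_peak/C_trough = e^(kτ).
τ_max = ln(C_peak/C_trough) / k = ln(31/12.1) / 0.04570 = 0.9408 / 0.04570 = 20.59 h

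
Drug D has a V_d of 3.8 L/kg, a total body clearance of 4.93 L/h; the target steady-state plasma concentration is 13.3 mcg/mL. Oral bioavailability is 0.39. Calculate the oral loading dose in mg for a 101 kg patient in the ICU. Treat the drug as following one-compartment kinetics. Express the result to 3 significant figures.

13100 mg

Vd = 3.8 L/kg × 101 kg = 383.8 L
The loading dose fills Vd to the target concentration; clearance is irrelevant here.
LD = Vd × C / F = 383.8 × 13.30 / 0.39 = 13090 mg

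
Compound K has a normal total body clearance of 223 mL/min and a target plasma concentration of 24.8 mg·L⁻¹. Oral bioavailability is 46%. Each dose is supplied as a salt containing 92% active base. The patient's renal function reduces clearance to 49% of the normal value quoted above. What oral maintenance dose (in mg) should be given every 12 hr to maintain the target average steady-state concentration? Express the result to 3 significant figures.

Convert clearance: 223 mL/min × 60 min/h ÷ 1000 mL/L = 13.38 L/h
Patient clearance = 0.49 × 13.38 = 6.556 L/h
D = CL × Css × τ / F / S = 6.556 × 24.8 × 12 / 0.46 / 0.92 = 4610 mg

4610 mg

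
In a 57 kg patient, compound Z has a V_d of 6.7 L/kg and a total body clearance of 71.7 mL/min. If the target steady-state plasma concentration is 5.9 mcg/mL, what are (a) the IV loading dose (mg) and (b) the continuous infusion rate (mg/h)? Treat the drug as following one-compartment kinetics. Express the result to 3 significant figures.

(a) 2250 mg; (b) 25.4 mg/h

Total Vd = 6.7 × 57 = 381.9 L
Loading dose = Vd × C = 381.9 × 5.9 = 2253 mg
CL = 71.7 mL/min × 60/1000 = 4.302 L/h
Maintenance: replace elimination → rate = CL × Css = 4.302 × 5.9 = 25.38 mg/h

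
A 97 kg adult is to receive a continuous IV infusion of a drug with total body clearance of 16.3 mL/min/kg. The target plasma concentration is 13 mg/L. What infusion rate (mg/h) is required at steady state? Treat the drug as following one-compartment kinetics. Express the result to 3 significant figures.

CL = 16.3 mL/min/kg × 97 kg = 1581 mL/min = 1581 × 60/1000 = 94.86 L/h
Rate = CL × Css = 94.86 × 13 = 1233 mg/h

1230 mg/h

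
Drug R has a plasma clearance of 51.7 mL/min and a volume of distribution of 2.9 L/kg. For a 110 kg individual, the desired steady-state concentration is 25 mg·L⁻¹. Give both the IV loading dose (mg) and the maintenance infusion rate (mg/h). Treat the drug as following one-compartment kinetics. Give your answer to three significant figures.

(a) 7980 mg; (b) 77.6 mg/h

Vd = 2.9 L/kg × 110 kg = 319.0 L
Loading dose = Vd × C = 319.0 × 25 = 7975 mg
CL = 51.7 mL/min = 51.7 × 0.06 = 3.102 L/h
Infusion rate = 3.102 L/h × 25 mg/L = 77.55 mg/h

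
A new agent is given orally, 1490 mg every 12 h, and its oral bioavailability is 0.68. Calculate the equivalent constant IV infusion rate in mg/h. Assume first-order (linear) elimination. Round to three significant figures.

Equivalent systemic input: infusion rate = F·D/τ.
Rate = 0.68 × 1490 / 12 = 84.43 mg/h

84.4 mg/h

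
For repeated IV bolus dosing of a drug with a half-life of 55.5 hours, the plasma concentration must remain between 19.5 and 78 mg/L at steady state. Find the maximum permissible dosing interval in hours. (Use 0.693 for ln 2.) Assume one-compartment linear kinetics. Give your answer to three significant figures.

k = 0.693 / t½ = 0.693 / 55.5 = 0.01249 h⁻¹
Between IV bolus doses, concentration decays as C = C₀·e^(−kτ), so C_peak/C_trough = e^(kτ).
τ_max = ln(C_peak/C_trough) / k = ln(78/19.5) / 0.01249 = 1.386 / 0.01249 = 111.0 h

111 h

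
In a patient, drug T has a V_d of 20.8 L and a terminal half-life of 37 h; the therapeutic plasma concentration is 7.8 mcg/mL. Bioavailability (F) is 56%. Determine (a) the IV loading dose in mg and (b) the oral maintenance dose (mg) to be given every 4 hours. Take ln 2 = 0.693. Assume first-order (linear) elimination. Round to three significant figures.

LD = Vd × C = 20.80 × 7.8 = 162.2 mg
CL = 0.693 × Vd / t½ = 0.693 × 20.80 / 37 = 0.3896 L/h
D = CL × Css × τ / F = 0.3896 × 7.8 × 4 / 0.56 = 21.71 mg

(a) 162 mg; (b) 21.7 mg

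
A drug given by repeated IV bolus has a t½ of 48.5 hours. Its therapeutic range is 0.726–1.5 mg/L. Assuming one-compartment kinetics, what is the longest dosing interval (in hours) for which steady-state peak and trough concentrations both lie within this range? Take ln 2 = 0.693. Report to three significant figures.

50.8 h

k = 0.693 / t½ = 0.693 / 48.5 = 0.01429 h⁻¹
Between IV bolus doses, concentration decays as C = C₀·e^(−kτ), so C_peak/C_trough = e^(kτ).
τ_max = ln(C_peak/C_trough) / k = ln(1.5/0.726) / 0.01429 = 0.7257 / 0.01429 = 50.78 h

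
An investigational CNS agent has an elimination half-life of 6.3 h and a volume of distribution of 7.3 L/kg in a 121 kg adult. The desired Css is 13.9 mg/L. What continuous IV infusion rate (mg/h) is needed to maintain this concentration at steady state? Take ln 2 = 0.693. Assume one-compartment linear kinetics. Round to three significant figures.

Vd = 7.3 L/kg × 121 kg = 883.3 L
CL = 0.693 × Vd / t½ = 0.693 × 883.3 / 6.3 = 97.16 L/h
Infusion rate = CL × Css = 97.16 × 13.9 = 1351 mg/h

1350 mg/h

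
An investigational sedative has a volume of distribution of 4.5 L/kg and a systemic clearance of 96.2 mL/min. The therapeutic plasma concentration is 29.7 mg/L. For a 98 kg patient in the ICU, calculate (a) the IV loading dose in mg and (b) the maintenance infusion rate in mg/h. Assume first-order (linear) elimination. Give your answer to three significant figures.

Vd = 4.5 L/kg × 98 kg = 441.0 L
Loading: fill Vd to C_target → 441.0 L × 29.7 mg/L = 13100 mg
CL = 96.2 mL/min = 96.2 × 0.06 = 5.772 L/h
Infusion rate = 5.772 L/h × 29.7 mg/L = 171.4 mg/h

(a) 13100 mg; (b) 171 mg/h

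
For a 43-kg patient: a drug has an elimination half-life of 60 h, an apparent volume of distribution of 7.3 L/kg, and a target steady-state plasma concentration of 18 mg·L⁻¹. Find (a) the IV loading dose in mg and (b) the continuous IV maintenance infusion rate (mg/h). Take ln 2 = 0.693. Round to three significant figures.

(a) 5650 mg; (b) 65.3 mg/h

Vd = 7.3 L/kg × 43 kg = 313.9 L
LD = Vd × C = 313.9 × 18 = 5650 mg
CL = 0.693 × Vd / t½ = 0.693 × 313.9 / 60 = 3.626 L/h
Infusion rate = CL × Css = 3.626 × 18 = 65.27 mg/h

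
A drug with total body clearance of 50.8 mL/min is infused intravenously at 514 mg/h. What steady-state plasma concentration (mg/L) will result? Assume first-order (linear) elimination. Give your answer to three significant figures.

Convert clearance: 50.8 mL/min × 60 min/h ÷ 1000 mL/L = 3.048 L/h
Css = rate / CL = 514 / 3.048 = 168.6 mg/L

169 mg/L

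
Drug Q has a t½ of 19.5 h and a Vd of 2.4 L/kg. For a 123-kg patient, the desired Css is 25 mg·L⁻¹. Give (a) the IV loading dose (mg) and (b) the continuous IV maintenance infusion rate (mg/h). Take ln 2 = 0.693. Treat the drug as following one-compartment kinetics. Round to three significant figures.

Vd(total) = 123 kg × 2.4 L/kg = 295.2 L
LD = Vd × C = 295.2 × 25 = 7380 mg
CL = 0.693 × Vd / t½ = 0.693 × 295.2 / 19.5 = 10.49 L/h
Infusion rate = CL × Css = 10.49 × 25 = 262.3 mg/h

(a) 7380 mg; (b) 262 mg/h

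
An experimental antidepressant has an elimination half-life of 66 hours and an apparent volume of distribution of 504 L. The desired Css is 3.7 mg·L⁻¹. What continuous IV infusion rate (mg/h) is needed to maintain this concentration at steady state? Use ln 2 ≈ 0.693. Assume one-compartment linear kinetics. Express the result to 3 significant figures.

19.6 mg/h

k = 0.693/66 = 0.01050 h⁻¹, so CL = k·Vd = 0.01050 × 504.0 = 5.292 L/h
Infusion rate = CL × Css = 5.292 × 3.7 = 19.58 mg/h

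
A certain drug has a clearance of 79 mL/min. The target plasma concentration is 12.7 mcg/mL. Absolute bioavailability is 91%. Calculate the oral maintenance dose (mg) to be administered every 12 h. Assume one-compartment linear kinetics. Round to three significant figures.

CL = 79 mL/min × 60/1000 = 4.740 L/h
D = CL × Css × τ / F = 4.740 × 12.7 × 12 / 0.91 = 793.8 mg

794 mg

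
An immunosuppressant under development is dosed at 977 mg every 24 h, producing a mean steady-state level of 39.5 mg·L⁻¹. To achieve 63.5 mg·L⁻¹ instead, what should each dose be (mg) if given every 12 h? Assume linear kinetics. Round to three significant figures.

For first-order elimination, Css ∝ F·D/(CL·τ); F and CL are unchanged, so Css ∝ D/τ.
D₂ = D₁ × (Css,target / Css,current) × (τ₂/τ₁) = 977 × (63.5/39.5) × (12/24) = 785.3 mg

785 mg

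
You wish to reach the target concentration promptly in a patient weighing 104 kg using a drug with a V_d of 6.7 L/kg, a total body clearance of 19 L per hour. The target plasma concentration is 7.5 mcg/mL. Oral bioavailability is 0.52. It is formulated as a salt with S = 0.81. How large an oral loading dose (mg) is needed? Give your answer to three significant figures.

Vd = 6.7 L/kg × 104 kg = 696.8 L
LD is governed by Vd — clearance does not enter the loading-dose calculation.
LD = Vd × C / F / S = 696.8 × 7.500 / 0.52 / 0.81 = 12410 mg

12400 mg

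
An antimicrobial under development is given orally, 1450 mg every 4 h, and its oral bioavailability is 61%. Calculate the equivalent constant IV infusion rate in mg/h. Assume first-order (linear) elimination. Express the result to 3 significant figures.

Equivalent systemic input: infusion rate = F·D/τ.
Rate = 0.61 × 1450 / 4 = 221.1 mg/h

221 mg/h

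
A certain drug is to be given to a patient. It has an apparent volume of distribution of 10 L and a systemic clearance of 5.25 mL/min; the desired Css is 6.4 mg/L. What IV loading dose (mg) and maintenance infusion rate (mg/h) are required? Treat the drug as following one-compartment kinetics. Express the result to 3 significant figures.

(a) 64.0 mg; (b) 2.02 mg/h

Loading dose = Vd × C = 10.00 × 6.4 = 64.00 mg
CL = 5.25 mL/min = 5.25 × 0.06 = 0.3150 L/h
Maintenance: replace elimination → rate = CL × Css = 0.3150 × 6.4 = 2.016 mg/h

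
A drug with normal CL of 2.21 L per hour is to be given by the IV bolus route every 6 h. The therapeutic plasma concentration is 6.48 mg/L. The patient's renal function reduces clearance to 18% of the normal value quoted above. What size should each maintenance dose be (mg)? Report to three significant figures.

15.5 mg

Patient clearance = 0.18 × 2.210 = 0.3978 L/h
D = CL × Css × τ = 0.3978 × 6.48 × 6 = 15.47 mg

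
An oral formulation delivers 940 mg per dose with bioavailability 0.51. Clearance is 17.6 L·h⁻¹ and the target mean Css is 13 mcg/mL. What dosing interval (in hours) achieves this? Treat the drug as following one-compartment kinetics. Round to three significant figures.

2.10 h

F·D/τ = CL·Css → τ = F·D / (CL·Css).
τ = 0.51 × 940 / (17.6 × 13) = 2.095 h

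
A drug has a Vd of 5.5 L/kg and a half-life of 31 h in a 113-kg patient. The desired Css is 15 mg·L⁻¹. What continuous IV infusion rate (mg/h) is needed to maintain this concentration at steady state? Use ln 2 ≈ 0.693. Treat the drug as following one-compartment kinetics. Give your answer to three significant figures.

Vd(total) = 113 kg × 5.5 L/kg = 621.5 L
k = 0.693/31 = 0.02235 h⁻¹, so CL = k·Vd = 0.02235 × 621.5 = 13.89 L/h
Infusion rate = CL × Css = 13.89 × 15 = 208.4 mg/h

208 mg/h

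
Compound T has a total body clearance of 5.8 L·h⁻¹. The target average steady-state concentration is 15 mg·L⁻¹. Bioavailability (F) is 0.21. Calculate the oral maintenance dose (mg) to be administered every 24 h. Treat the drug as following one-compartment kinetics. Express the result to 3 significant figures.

D = CL × Css × τ / F = 5.800 × 15 × 24 / 0.21 = 9943 mg

9940 mg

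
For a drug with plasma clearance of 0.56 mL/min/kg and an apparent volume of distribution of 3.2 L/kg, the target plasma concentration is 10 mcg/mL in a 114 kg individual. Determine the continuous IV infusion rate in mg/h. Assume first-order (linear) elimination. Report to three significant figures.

CL = 0.56 mL/min/kg × 114 kg = 63.84 mL/min = 63.84 × 60/1000 = 3.830 L/h
Infusion rate = CL · Css = 3.830 L/h × 10 mg/L = 38.30 mg/h

38.3 mg/h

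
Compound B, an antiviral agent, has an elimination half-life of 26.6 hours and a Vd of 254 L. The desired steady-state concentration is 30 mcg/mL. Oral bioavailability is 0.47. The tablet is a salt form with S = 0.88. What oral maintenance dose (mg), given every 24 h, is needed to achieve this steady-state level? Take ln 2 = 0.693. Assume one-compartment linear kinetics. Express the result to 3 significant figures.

11500 mg

CL = ln 2 · Vd / t½ = 0.693 × 254.0 / 26.6 = 6.617 L/h
D = CL × Css × τ / F / S = 6.617 × 30 × 24 / 0.47 / 0.88 = 11520 mg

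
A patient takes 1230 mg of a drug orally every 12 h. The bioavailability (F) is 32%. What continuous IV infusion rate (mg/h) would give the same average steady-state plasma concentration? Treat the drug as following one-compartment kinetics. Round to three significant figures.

32.8 mg/h

Equivalent systemic input: infusion rate = F·D/τ.
Rate = 0.32 × 1230 / 12 = 32.80 mg/h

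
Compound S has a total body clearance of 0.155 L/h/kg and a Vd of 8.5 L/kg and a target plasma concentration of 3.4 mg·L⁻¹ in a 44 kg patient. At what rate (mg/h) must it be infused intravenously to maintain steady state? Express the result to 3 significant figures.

23.2 mg/h

CL = 0.155 L/h/kg × 44 kg = 6.820 L/h
Infusion rate = CL · Css = 6.820 L/h × 3.4 mg/L = 23.19 mg/h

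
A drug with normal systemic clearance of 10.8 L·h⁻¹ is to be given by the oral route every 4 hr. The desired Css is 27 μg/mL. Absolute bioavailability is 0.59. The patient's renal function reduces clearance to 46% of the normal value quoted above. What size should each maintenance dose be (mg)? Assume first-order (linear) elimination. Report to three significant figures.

Patient clearance = 0.46 × 10.80 = 4.968 L/h
D = CL × Css × τ / F = 4.968 × 27 × 4 / 0.59 = 909.4 mg

909 mg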